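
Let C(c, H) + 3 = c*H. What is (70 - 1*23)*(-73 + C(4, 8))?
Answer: -2068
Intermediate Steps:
C(c, H) = -3 + H*c (C(c, H) = -3 + c*H = -3 + H*c)
(70 - 1*23)*(-73 + C(4, 8)) = (70 - 1*23)*(-73 + (-3 + 8*4)) = (70 - 23)*(-73 + (-3 + 32)) = 47*(-73 + 29) = 47*(-44) = -2068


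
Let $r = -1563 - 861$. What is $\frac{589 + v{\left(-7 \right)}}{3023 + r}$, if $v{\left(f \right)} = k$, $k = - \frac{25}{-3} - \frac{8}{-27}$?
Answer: $\frac{16136}{16173} \approx 0.99771$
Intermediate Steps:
$k = \frac{233}{27}$ ($k = \left(-25\right) \left(- \frac{1}{3}\right) - - \frac{8}{27} = \frac{25}{3} + \frac{8}{27} = \frac{233}{27} \approx 8.6296$)
$v{\left(f \right)} = \frac{233}{27}$
$r = -2424$ ($r = -1563 - 861 = -2424$)
$\frac{589 + v{\left(-7 \right)}}{3023 + r} = \frac{589 + \frac{233}{27}}{3023 - 2424} = \frac{16136}{27 \cdot 599} = \frac{16136}{27} \cdot \frac{1}{599} = \frac{16136}{16173}$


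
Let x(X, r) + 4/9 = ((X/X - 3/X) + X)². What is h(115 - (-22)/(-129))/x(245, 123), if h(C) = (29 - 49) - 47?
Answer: -36195075/32688761501 ≈ -0.0011073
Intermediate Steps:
x(X, r) = -4/9 + (1 + X - 3/X)² (x(X, r) = -4/9 + ((X/X - 3/X) + X)² = -4/9 + ((1 - 3/X) + X)² = -4/9 + (1 + X - 3/X)²)
h(C) = -67 (h(C) = -20 - 47 = -67)
h(115 - (-22)/(-129))/x(245, 123) = -67/(-4/9 + (-3 + 245 + 245²)²/245²) = -67/(-4/9 + (-3 + 245 + 60025)²/60025) = -67/(-4/9 + (1/60025)*60267²) = -67/(-4/9 + (1/60025)*3632111289) = -67/(-4/9 + 3632111289/60025) = -67/32688761501/540225 = -67*540225/32688761501 = -36195075/32688761501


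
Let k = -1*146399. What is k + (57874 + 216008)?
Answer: 127483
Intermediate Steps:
k = -146399
k + (57874 + 216008) = -146399 + (57874 + 216008) = -146399 + 273882 = 127483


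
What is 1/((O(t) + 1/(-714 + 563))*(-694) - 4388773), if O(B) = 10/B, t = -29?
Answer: -4379/19217368901 ≈ -2.2787e-7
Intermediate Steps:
1/((O(t) + 1/(-714 + 563))*(-694) - 4388773) = 1/((10/(-29) + 1/(-714 + 563))*(-694) - 4388773) = 1/((10*(-1/29) + 1/(-151))*(-694) - 4388773) = 1/((-10/29 - 1/151)*(-694) - 4388773) = 1/(-1539/4379*(-694) - 4388773) = 1/(1068066/4379 - 4388773) = 1/(-19217368901/4379) = -4379/19217368901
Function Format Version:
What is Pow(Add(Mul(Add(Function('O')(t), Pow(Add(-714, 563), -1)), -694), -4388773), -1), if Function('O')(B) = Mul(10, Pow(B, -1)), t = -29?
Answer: Rational(-4379, 19217368901) ≈ -2.2787e-7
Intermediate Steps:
Pow(Add(Mul(Add(Function('O')(t), Pow(Add(-714, 563), -1)), -694), -4388773), -1) = Pow(Add(Mul(Add(Mul(10, Pow(-29, -1)), Pow(Add(-714, 563), -1)), -694), -4388773), -1) = Pow(Add(Mul(Add(Mul(10, Rational(-1, 29)), Pow(-151, -1)), -694), -4388773), -1) = Pow(Add(Mul(Add(Rational(-10, 29), Rational(-1, 151)), -694), -4388773), -1) = Pow(Add(Mul(Rational(-1539, 4379), -694), -4388773), -1) = Pow(Add(Rational(1068066, 4379), -4388773), -1) = Pow(Rational(-19217368901, 4379), -1) = Rational(-4379, 19217368901)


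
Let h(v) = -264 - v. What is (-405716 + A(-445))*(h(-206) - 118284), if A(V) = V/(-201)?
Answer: 9650609155082/201 ≈ 4.8013e+10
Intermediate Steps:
A(V) = -V/201 (A(V) = V*(-1/201) = -V/201)
(-405716 + A(-445))*(h(-206) - 118284) = (-405716 - 1/201*(-445))*((-264 - 1*(-206)) - 118284) = (-405716 + 445/201)*((-264 + 206) - 118284) = -81548471*(-58 - 118284)/201 = -81548471/201*(-118342) = 9650609155082/201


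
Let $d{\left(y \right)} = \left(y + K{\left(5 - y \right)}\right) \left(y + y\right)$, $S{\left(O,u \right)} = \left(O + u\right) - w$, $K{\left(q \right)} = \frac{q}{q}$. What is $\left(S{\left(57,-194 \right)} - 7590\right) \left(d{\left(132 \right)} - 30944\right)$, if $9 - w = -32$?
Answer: $-32377024$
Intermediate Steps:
$w = 41$ ($w = 9 - -32 = 9 + 32 = 41$)
$K{\left(q \right)} = 1$
$S{\left(O,u \right)} = -41 + O + u$ ($S{\left(O,u \right)} = \left(O + u\right) - 41 = -41 + O + u$)
$d{\left(y \right)} = 2 y \left(1 + y\right)$ ($d{\left(y \right)} = \left(y + 1\right) \left(y + y\right) = \left(1 + y\right) 2 y = 2 y \left(1 + y\right)$)
$\left(S{\left(57,-194 \right)} - 7590\right) \left(d{\left(132 \right)} - 30944\right) = \left(\left(-41 + 57 - 194\right) - 7590\right) \left(2 \cdot 132 \left(1 + 132\right) - 30944\right) = \left(-178 - 7590\right) \left(2 \cdot 132 \cdot 133 - 30944\right) = - 7768 \left(35112 - 30944\right) = \left(-7768\right) 4168 = -32377024$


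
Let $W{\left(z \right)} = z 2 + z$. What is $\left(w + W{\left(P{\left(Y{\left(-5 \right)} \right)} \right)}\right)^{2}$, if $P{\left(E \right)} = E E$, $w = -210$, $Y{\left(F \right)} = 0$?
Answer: $44100$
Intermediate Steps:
$P{\left(E \right)} = E^{2}$
$W{\left(z \right)} = 3 z$ ($W{\left(z \right)} = 2 z + z = 3 z$)
$\left(w + W{\left(P{\left(Y{\left(-5 \right)} \right)} \right)}\right)^{2} = \left(-210 + 3 \cdot 0^{2}\right)^{2} = \left(-210 + 3 \cdot 0\right)^{2} = \left(-210 + 0\right)^{2} = \left(-210\right)^{2} = 44100$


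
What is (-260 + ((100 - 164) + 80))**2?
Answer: 59536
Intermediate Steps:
(-260 + ((100 - 164) + 80))**2 = (-260 + (-64 + 80))**2 = (-260 + 16)**2 = (-244)**2 = 59536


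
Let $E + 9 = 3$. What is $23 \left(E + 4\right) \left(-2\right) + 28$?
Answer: $120$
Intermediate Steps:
$E = -6$ ($E = -9 + 3 = -6$)
$23 \left(E + 4\right) \left(-2\right) + 28 = 23 \left(-6 + 4\right) \left(-2\right) + 28 = 23 \left(\left(-2\right) \left(-2\right)\right) + 28 = 23 \cdot 4 + 28 = 92 + 28 = 120$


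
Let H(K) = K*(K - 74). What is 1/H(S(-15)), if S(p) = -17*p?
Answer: 1/46155 ≈ 2.1666e-5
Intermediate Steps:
H(K) = K*(-74 + K)
1/H(S(-15)) = 1/((-17*(-15))*(-74 - 17*(-15))) = 1/(255*(-74 + 255)) = 1/(255*181) = 1/46155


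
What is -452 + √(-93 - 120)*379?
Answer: -452 + 379*I*√213 ≈ -452.0 + 5531.3*I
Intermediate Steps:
-452 + √(-93 - 120)*379 = -452 + √(-213)*379 = -452 + (I*√213)*379 = -452 + 379*I*√213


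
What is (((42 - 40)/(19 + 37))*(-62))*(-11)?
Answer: 341/14 ≈ 24.357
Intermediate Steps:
(((42 - 40)/(19 + 37))*(-62))*(-11) = ((2/56)*(-62))*(-11) = ((2*(1/56))*(-62))*(-11) = ((1/28)*(-62))*(-11) = -31/14*(-11) = 341/14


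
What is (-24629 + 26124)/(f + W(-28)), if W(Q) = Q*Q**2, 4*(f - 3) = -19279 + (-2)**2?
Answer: -5980/107071 ≈ -0.055851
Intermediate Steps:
f = -19263/4 (f = 3 + (-19279 + (-2)**2)/4 = 3 + (-19279 + 4)/4 = 3 + (1/4)*(-19275) = 3 - 19275/4 = -19263/4 ≈ -4815.8)
W(Q) = Q**3
(-24629 + 26124)/(f + W(-28)) = (-24629 + 26124)/(-19263/4 + (-28)**3) = 1495/(-19263/4 - 21952) = 1495/(-107071/4) = 1495*(-4/107071) = -5980/107071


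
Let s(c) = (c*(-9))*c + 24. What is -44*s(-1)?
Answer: -660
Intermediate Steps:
s(c) = 24 - 9*c**2 (s(c) = (-9*c)*c + 24 = -9*c**2 + 24 = 24 - 9*c**2)
-44*s(-1) = -44*(24 - 9*(-1)**2) = -44*(24 - 9*1) = -44*(24 - 9) = -44*15 = -660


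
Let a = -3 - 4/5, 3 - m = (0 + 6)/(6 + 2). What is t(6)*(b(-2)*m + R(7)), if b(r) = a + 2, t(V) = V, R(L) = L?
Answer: 177/10 ≈ 17.700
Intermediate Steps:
m = 9/4 (m = 3 - (0 + 6)/(6 + 2) = 3 - 6/8 = 3 - 1*¾ = 3 - ¾ = 9/4 ≈ 2.2500)
a = -19/5 (a = -3 - 4/5 = -3 - 1*⅘ = -3 - ⅘ = -19/5 ≈ -3.8000)
b(r) = -9/5 (b(r) = -19/5 + 2 = -9/5)
t(6)*(b(-2)*m + R(7)) = 6*(-9/5*9/4 + 7) = 6*(-81/20 + 7) = 6*(59/20) = 177/10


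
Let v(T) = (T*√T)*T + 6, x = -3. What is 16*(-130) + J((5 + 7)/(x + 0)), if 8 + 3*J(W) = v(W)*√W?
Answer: -2104 + 4*I ≈ -2104.0 + 4.0*I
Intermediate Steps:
v(T) = 6 + T^(5/2) (v(T) = T^(3/2)*T + 6 = T^(5/2) + 6 = 6 + T^(5/2))
J(W) = -8/3 + √W*(6 + W^(5/2))/3 (J(W) = -8/3 + ((6 + W^(5/2))*√W)/3 = -8/3 + (√W*(6 + W^(5/2)))/3 = -8/3 + √W*(6 + W^(5/2))/3)
16*(-130) + J((5 + 7)/(x + 0)) = 16*(-130) + (-8/3 + 2*√((5 + 7)/(-3 + 0)) + ((5 + 7)/(-3 + 0))³/3) = -2080 + (-8/3 + 2*√(12/(-3)) + (12/(-3))³/3) = -2080 + (-8/3 + 2*√(12*(-⅓)) + (12*(-⅓))³/3) = -2080 + (-8/3 + 2*√(-4) + (⅓)*(-4)³) = -2080 + (-8/3 + 2*(2*I) + (⅓)*(-64)) = -2080 + (-8/3 + 4*I - 64/3) = -2080 + (-24 + 4*I) = -2104 + 4*I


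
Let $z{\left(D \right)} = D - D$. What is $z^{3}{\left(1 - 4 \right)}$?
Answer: $0$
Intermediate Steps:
$z{\left(D \right)} = 0$
$z^{3}{\left(1 - 4 \right)} = 0^{3} = 0$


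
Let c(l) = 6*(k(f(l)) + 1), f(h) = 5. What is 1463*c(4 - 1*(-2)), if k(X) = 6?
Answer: 61446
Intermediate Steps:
c(l) = 42 (c(l) = 6*(6 + 1) = 6*7 = 42)
1463*c(4 - 1*(-2)) = 1463*42 = 61446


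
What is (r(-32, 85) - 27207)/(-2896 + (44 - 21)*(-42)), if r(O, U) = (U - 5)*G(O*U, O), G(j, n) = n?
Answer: 29767/3862 ≈ 7.7077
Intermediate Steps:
r(O, U) = O*(-5 + U) (r(O, U) = (U - 5)*O = (-5 + U)*O = O*(-5 + U))
(r(-32, 85) - 27207)/(-2896 + (44 - 21)*(-42)) = (-32*(-5 + 85) - 27207)/(-2896 + (44 - 21)*(-42)) = (-32*80 - 27207)/(-2896 + 23*(-42)) = (-2560 - 27207)/(-2896 - 966) = -29767/(-3862) = -29767*(-1/3862) = 29767/3862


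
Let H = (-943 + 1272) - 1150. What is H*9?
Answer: -7389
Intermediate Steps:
H = -821 (H = 329 - 1150 = -821)
H*9 = -821*9 = -7389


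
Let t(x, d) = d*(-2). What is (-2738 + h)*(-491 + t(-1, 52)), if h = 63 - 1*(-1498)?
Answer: 700315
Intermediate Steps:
t(x, d) = -2*d
h = 1561 (h = 63 + 1498 = 1561)
(-2738 + h)*(-491 + t(-1, 52)) = (-2738 + 1561)*(-491 - 2*52) = -1177*(-491 - 104) = -1177*(-595) = 700315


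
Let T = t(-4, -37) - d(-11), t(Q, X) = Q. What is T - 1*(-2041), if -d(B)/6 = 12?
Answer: 2109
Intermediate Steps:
d(B) = -72 (d(B) = -6*12 = -72)
T = 68 (T = -4 - 1*(-72) = -4 + 72 = 68)
T - 1*(-2041) = 68 - 1*(-2041) = 68 + 2041 = 2109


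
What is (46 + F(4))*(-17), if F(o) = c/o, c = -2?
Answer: -1547/2 ≈ -773.50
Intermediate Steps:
F(o) = -2/o
(46 + F(4))*(-17) = (46 - 2/4)*(-17) = (46 - 2*¼)*(-17) = (46 - ½)*(-17) = (91/2)*(-17) = -1547/2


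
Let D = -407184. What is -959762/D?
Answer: 479881/203592 ≈ 2.3571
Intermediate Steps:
-959762/D = -959762/(-407184) = -959762*(-1/407184) = 479881/203592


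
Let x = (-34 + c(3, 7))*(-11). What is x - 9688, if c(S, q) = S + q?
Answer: -9424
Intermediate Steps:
x = 264 (x = (-34 + (3 + 7))*(-11) = (-34 + 10)*(-11) = -24*(-11) = 264)
x - 9688 = 264 - 9688 = -9424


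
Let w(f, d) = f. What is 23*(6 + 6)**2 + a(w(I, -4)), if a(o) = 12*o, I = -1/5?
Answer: 16548/5 ≈ 3309.6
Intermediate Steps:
I = -1/5 (I = -1*1/5 = -1/5 ≈ -0.20000)
23*(6 + 6)**2 + a(w(I, -4)) = 23*(6 + 6)**2 + 12*(-1/5) = 23*12**2 - 12/5 = 23*144 - 12/5 = 3312 - 12/5 = 16548/5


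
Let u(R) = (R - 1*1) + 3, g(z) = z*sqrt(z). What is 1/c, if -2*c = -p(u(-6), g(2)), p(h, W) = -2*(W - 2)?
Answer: -1/2 - sqrt(2)/2 ≈ -1.2071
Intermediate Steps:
g(z) = z**(3/2)
u(R) = 2 + R (u(R) = (R - 1) + 3 = (-1 + R) + 3 = 2 + R)
p(h, W) = 4 - 2*W (p(h, W) = -2*(-2 + W) = 4 - 2*W)
c = 2 - 2*sqrt(2) (c = -(-1)*(4 - 4*sqrt(2))/2 = -(-4 + 4*sqrt(2))/2 = 2 - 2*sqrt(2) ≈ -0.82843)
1/c = 1/(2 - 2*sqrt(2))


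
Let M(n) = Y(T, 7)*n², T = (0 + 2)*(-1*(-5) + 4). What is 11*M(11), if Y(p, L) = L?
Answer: 9317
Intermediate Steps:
T = 18 (T = 2*(5 + 4) = 2*9 = 18)
M(n) = 7*n²
11*M(11) = 11*(7*11²) = 11*(7*121) = 11*847 = 9317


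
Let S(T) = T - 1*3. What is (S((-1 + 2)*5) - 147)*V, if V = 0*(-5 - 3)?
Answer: 0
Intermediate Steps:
S(T) = -3 + T (S(T) = T - 3 = -3 + T)
V = 0 (V = 0*(-8) = 0)
(S((-1 + 2)*5) - 147)*V = ((-3 + (-1 + 2)*5) - 147)*0 = ((-3 + 1*5) - 147)*0 = ((-3 + 5) - 147)*0 = (2 - 147)*0 = -145*0 = 0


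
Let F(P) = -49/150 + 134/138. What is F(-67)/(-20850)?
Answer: -247/7992500 ≈ -3.0904e-5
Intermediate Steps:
F(P) = 741/1150 (F(P) = -49*1/150 + 134*(1/138) = -49/150 + 67/69 = 741/1150)
F(-67)/(-20850) = (741/1150)/(-20850) = (741/1150)*(-1/20850) = -247/7992500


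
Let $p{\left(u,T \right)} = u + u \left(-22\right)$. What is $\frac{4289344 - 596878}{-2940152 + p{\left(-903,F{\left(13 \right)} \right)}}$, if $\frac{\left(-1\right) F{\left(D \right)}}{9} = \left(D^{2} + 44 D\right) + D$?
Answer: $- \frac{3692466}{2921189} \approx -1.264$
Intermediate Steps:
$F{\left(D \right)} = - 405 D - 9 D^{2}$ ($F{\left(D \right)} = - 9 \left(\left(D^{2} + 44 D\right) + D\right) = - 9 \left(D^{2} + 45 D\right) = - 405 D - 9 D^{2}$)
$p{\left(u,T \right)} = - 21 u$ ($p{\left(u,T \right)} = u - 22 u = - 21 u$)
$\frac{4289344 - 596878}{-2940152 + p{\left(-903,F{\left(13 \right)} \right)}} = \frac{4289344 - 596878}{-2940152 - -18963} = \frac{3692466}{-2940152 + 18963} = \frac{3692466}{-2921189} = 3692466 \left(- \frac{1}{2921189}\right) = - \frac{3692466}{2921189}$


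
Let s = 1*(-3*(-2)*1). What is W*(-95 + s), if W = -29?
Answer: 2581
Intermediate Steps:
s = 6 (s = 1*(6*1) = 1*6 = 6)
W*(-95 + s) = -29*(-95 + 6) = -29*(-89) = 2581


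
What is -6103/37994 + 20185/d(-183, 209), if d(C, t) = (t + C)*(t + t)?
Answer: 31844613/18769036 ≈ 1.6967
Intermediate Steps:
d(C, t) = 2*t*(C + t) (d(C, t) = (C + t)*(2*t) = 2*t*(C + t))
-6103/37994 + 20185/d(-183, 209) = -6103/37994 + 20185/((2*209*(-183 + 209))) = -6103*1/37994 + 20185/((2*209*26)) = -6103/37994 + 20185/10868 = -6103/37994 + 20185*(1/10868) = -6103/37994 + 1835/988 = 31844613/18769036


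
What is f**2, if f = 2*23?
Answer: 2116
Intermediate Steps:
f = 46
f**2 = 46**2 = 2116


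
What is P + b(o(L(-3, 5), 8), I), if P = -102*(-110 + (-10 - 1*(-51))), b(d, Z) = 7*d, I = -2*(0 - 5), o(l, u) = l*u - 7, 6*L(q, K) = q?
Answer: 6961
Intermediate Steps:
L(q, K) = q/6
o(l, u) = -7 + l*u
I = 10 (I = -2*(-5) = 10)
P = 7038 (P = -102*(-110 + (-10 + 51)) = -102*(-110 + 41) = -102*(-69) = 7038)
P + b(o(L(-3, 5), 8), I) = 7038 + 7*(-7 + ((⅙)*(-3))*8) = 7038 + 7*(-7 - ½*8) = 7038 + 7*(-7 - 4) = 7038 + 7*(-11) = 7038 - 77 = 6961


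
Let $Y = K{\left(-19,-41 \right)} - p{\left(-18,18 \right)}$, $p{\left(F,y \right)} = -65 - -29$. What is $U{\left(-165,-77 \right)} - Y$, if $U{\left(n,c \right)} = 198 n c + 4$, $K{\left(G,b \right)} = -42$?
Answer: $2515600$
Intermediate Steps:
$U{\left(n,c \right)} = 4 + 198 c n$ ($U{\left(n,c \right)} = 198 c n + 4 = 4 + 198 c n$)
$p{\left(F,y \right)} = -36$ ($p{\left(F,y \right)} = -65 + 29 = -36$)
$Y = -6$ ($Y = -42 - -36 = -42 + 36 = -6$)
$U{\left(-165,-77 \right)} - Y = \left(4 + 198 \left(-77\right) \left(-165\right)\right) - -6 = \left(4 + 2515590\right) + 6 = 2515594 + 6 = 2515600$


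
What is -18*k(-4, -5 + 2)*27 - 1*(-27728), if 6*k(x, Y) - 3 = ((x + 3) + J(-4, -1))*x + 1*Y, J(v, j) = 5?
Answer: 29024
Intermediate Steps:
k(x, Y) = ½ + Y/6 + x*(8 + x)/6 (k(x, Y) = ½ + (((x + 3) + 5)*x + 1*Y)/6 = ½ + (((3 + x) + 5)*x + Y)/6 = ½ + ((8 + x)*x + Y)/6 = ½ + (x*(8 + x) + Y)/6 = ½ + (Y + x*(8 + x))/6 = ½ + (Y/6 + x*(8 + x)/6) = ½ + Y/6 + x*(8 + x)/6)
-18*k(-4, -5 + 2)*27 - 1*(-27728) = -18*(½ + (-5 + 2)/6 + (⅙)*(-4)² + (4/3)*(-4))*27 - 1*(-27728) = -18*(½ + (⅙)*(-3) + (⅙)*16 - 16/3)*27 + 27728 = -18*(½ - ½ + 8/3 - 16/3)*27 + 27728 = -18*(-8/3)*27 + 27728 = 48*27 + 27728 = 1296 + 27728 = 29024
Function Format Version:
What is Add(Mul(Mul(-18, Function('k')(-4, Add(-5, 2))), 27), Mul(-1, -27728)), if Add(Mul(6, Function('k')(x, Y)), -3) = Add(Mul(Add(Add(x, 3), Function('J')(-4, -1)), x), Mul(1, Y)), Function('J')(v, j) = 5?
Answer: 29024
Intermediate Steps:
Function('k')(x, Y) = Add(Rational(1, 2), Mul(Rational(1, 6), Y), Mul(Rational(1, 6), x, Add(8, x))) (Function('k')(x, Y) = Add(Rational(1, 2), Mul(Rational(1, 6), Add(Mul(Add(Add(x, 3), 5), x), Mul(1, Y)))) = Add(Rational(1, 2), Mul(Rational(1, 6), Add(Mul(Add(Add(3, x), 5), x), Y))) = Add(Rational(1, 2), Mul(Rational(1, 6), Add(Mul(Add(8, x), x), Y))) = Add(Rational(1, 2), Mul(Rational(1, 6), Add(Mul(x, Add(8, x)), Y))) = Add(Rational(1, 2), Mul(Rational(1, 6), Add(Y, Mul(x, Add(8, x))))) = Add(Rational(1, 2), Add(Mul(Rational(1, 6), Y), Mul(Rational(1, 6), x, Add(8, x)))) = Add(Rational(1, 2), Mul(Rational(1, 6), Y), Mul(Rational(1, 6), x, Add(8, x))))
Add(Mul(Mul(-18, Function('k')(-4, Add(-5, 2))), 27), Mul(-1, -27728)) = Add(Mul(Mul(-18, Add(Rational(1, 2), Mul(Rational(1, 6), Add(-5, 2)), Mul(Rational(1, 6), Pow(-4, 2)), Mul(Rational(4, 3), -4))), 27), Mul(-1, -27728)) = Add(Mul(Mul(-18, Add(Rational(1, 2), Mul(Rational(1, 6), -3), Mul(Rational(1, 6), 16), Rational(-16, 3))), 27), 27728) = Add(Mul(Mul(-18, Add(Rational(1, 2), Rational(-1, 2), Rational(8, 3), Rational(-16, 3))), 27), 27728) = Add(Mul(Mul(-18, Rational(-8, 3)), 27), 27728) = Add(Mul(48, 27), 27728) = Add(1296, 27728) = 29024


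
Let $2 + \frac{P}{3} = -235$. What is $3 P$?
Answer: $-2133$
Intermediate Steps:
$P = -711$ ($P = -6 + 3 \left(-235\right) = -6 - 705 = -711$)
$3 P = 3 \left(-711\right) = -2133$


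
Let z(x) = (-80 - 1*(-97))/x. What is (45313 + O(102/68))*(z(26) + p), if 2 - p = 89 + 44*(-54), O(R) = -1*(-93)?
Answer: 1351532293/13 ≈ 1.0396e+8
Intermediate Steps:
O(R) = 93
p = 2289 (p = 2 - (89 + 44*(-54)) = 2 - (89 - 2376) = 2 - 1*(-2287) = 2 + 2287 = 2289)
z(x) = 17/x (z(x) = (-80 + 97)/x = 17/x)
(45313 + O(102/68))*(z(26) + p) = (45313 + 93)*(17/26 + 2289) = 45406*(17*(1/26) + 2289) = 45406*(17/26 + 2289) = 45406*(59531/26) = 1351532293/13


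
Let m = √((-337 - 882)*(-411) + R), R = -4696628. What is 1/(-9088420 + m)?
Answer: -9088420/82599382292019 - I*√4195619/82599382292019 ≈ -1.1003e-7 - 2.4798e-11*I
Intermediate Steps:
m = I*√4195619 (m = √((-337 - 882)*(-411) - 4696628) = √(-1219*(-411) - 4696628) = √(501009 - 4696628) = √(-4195619) = I*√4195619 ≈ 2048.3*I)
1/(-9088420 + m) = 1/(-9088420 + I*√4195619)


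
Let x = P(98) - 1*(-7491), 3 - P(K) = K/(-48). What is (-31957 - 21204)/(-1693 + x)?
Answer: -1275864/139273 ≈ -9.1609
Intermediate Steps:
P(K) = 3 + K/48 (P(K) = 3 - K/(-48) = 3 - K*(-1)/48 = 3 - (-1)*K/48 = 3 + K/48)
x = 179905/24 (x = (3 + (1/48)*98) - 1*(-7491) = (3 + 49/24) + 7491 = 121/24 + 7491 = 179905/24 ≈ 7496.0)
(-31957 - 21204)/(-1693 + x) = (-31957 - 21204)/(-1693 + 179905/24) = -53161/139273/24 = -53161*24/139273 = -1275864/139273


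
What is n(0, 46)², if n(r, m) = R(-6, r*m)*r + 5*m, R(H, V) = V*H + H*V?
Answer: 52900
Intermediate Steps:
R(H, V) = 2*H*V (R(H, V) = H*V + H*V = 2*H*V)
n(r, m) = 5*m - 12*m*r² (n(r, m) = (2*(-6)*(r*m))*r + 5*m = (2*(-6)*(m*r))*r + 5*m = (-12*m*r)*r + 5*m = -12*m*r² + 5*m = 5*m - 12*m*r²)
n(0, 46)² = (46*(5 - 12*0²))² = (46*(5 - 12*0))² = (46*(5 + 0))² = (46*5)² = 230² = 52900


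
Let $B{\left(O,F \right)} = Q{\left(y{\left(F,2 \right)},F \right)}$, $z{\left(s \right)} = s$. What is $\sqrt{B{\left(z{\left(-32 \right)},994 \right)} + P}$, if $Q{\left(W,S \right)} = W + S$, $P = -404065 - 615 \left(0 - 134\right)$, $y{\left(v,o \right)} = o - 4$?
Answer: $i \sqrt{320663} \approx 566.27 i$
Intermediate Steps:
$y{\left(v,o \right)} = -4 + o$
$P = -321655$ ($P = -404065 - -82410 = -404065 + 82410 = -321655$)
$Q{\left(W,S \right)} = S + W$
$B{\left(O,F \right)} = -2 + F$ ($B{\left(O,F \right)} = F + \left(-4 + 2\right) = F - 2 = -2 + F$)
$\sqrt{B{\left(z{\left(-32 \right)},994 \right)} + P} = \sqrt{\left(-2 + 994\right) - 321655} = \sqrt{992 - 321655} = \sqrt{-320663} = i \sqrt{320663}$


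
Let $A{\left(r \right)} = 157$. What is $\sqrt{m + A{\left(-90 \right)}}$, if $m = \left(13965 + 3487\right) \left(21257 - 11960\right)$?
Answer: $\sqrt{162251401} \approx 12738.0$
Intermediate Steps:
$m = 162251244$ ($m = 17452 \cdot 9297 = 162251244$)
$\sqrt{m + A{\left(-90 \right)}} = \sqrt{162251244 + 157} = \sqrt{162251401}$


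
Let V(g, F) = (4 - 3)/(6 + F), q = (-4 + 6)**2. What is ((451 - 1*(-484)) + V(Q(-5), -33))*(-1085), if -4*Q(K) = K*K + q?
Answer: -27389740/27 ≈ -1.0144e+6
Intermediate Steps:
q = 4 (q = 2**2 = 4)
Q(K) = -1 - K**2/4 (Q(K) = -(K*K + 4)/4 = -(K**2 + 4)/4 = -(4 + K**2)/4 = -1 - K**2/4)
V(g, F) = 1/(6 + F)
((451 - 1*(-484)) + V(Q(-5), -33))*(-1085) = ((451 - 1*(-484)) + 1/(6 - 33))*(-1085) = ((451 + 484) + 1/(-27))*(-1085) = (935 - 1/27)*(-1085) = (25244/27)*(-1085) = -27389740/27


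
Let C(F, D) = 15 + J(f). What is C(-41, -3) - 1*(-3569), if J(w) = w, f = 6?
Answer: 3590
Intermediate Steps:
C(F, D) = 21 (C(F, D) = 15 + 6 = 21)
C(-41, -3) - 1*(-3569) = 21 - 1*(-3569) = 21 + 3569 = 3590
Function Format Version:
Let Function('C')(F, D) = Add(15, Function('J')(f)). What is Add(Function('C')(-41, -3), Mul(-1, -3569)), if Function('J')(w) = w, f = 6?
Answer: 3590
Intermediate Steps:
Function('C')(F, D) = 21 (Function('C')(F, D) = Add(15, 6) = 21)
Add(Function('C')(-41, -3), Mul(-1, -3569)) = Add(21, Mul(-1, -3569)) = Add(21, 3569) = 3590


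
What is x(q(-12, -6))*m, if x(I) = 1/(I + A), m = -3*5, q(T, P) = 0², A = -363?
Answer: 5/121 ≈ 0.041322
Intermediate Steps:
q(T, P) = 0
m = -15
x(I) = 1/(-363 + I) (x(I) = 1/(I - 363) = 1/(-363 + I))
x(q(-12, -6))*m = -15/(-363 + 0) = -15/(-363) = -1/363*(-15) = 5/121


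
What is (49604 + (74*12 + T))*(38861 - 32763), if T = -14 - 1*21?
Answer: 307686786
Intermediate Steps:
T = -35 (T = -14 - 21 = -35)
(49604 + (74*12 + T))*(38861 - 32763) = (49604 + (74*12 - 35))*(38861 - 32763) = (49604 + (888 - 35))*6098 = (49604 + 853)*6098 = 50457*6098 = 307686786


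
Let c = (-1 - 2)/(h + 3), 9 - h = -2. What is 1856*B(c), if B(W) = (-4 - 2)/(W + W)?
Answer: 25984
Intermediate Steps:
h = 11 (h = 9 - 1*(-2) = 9 + 2 = 11)
c = -3/14 (c = (-1 - 2)/(11 + 3) = -3/14 ≈ -0.21429)
B(W) = -3/W (B(W) = -6*1/(2*W) = -3/W)
1856*B(c) = 1856*(-3/(-3/14)) = 1856*(-3*(-14/3)) = 1856*14 = 25984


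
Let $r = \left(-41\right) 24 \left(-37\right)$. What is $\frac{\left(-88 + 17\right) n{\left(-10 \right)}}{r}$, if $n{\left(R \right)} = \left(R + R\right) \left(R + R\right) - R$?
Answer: $- \frac{355}{444} \approx -0.79955$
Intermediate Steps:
$n{\left(R \right)} = - R + 4 R^{2}$ ($n{\left(R \right)} = 2 R 2 R - R = 4 R^{2} - R = - R + 4 R^{2}$)
$r = 36408$ ($r = \left(-984\right) \left(-37\right) = 36408$)
$\frac{\left(-88 + 17\right) n{\left(-10 \right)}}{r} = \frac{\left(-88 + 17\right) \left(- 10 \left(-1 + 4 \left(-10\right)\right)\right)}{36408} = - 71 \left(- 10 \left(-1 - 40\right)\right) \frac{1}{36408} = - 71 \left(\left(-10\right) \left(-41\right)\right) \frac{1}{36408} = \left(-71\right) 410 \cdot \frac{1}{36408} = \left(-29110\right) \frac{1}{36408} = - \frac{355}{444}$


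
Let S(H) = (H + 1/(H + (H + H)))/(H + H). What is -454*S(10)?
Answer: -68327/300 ≈ -227.76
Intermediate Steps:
S(H) = (H + 1/(3*H))/(2*H) (S(H) = (H + 1/(H + 2*H))/((2*H)) = (H + 1/(3*H))*(1/(2*H)) = (H + 1/(3*H))/(2*H))
-454*S(10) = -454*(1/2 + (1/6)/10**2) = -454*(1/2 + (1/6)*(1/100)) = -454*(1/2 + 1/600) = -454*301/600 = -68327/300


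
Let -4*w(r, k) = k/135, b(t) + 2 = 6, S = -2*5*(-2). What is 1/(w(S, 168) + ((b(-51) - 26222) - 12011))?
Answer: -45/1720319 ≈ -2.6158e-5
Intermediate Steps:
S = 20 (S = -10*(-2) = 20)
b(t) = 4 (b(t) = -2 + 6 = 4)
w(r, k) = -k/540 (w(r, k) = -k/(4*135) = -k/540)
1/(w(S, 168) + ((b(-51) - 26222) - 12011)) = 1/(-1/540*168 + ((4 - 26222) - 12011)) = 1/(-14/45 + (-26218 - 12011)) = 1/(-14/45 - 38229) = 1/(-1720319/45) = -45/1720319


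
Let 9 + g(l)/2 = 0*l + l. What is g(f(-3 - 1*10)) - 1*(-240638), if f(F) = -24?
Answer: 240572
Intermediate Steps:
g(l) = -18 + 2*l (g(l) = -18 + 2*(0*l + l) = -18 + 2*(0 + l) = -18 + 2*l)
g(f(-3 - 1*10)) - 1*(-240638) = (-18 + 2*(-24)) - 1*(-240638) = (-18 - 48) + 240638 = -66 + 240638 = 240572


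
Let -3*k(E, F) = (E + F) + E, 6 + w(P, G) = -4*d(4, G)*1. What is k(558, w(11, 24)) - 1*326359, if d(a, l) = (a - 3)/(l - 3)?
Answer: -20583923/63 ≈ -3.2673e+5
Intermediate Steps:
d(a, l) = (-3 + a)/(-3 + l)
w(P, G) = -6 - 4/(-3 + G) (w(P, G) = -6 - 4*(-3 + 4)/(-3 + G)*1 = -6 - 4/(-3 + G)*1 = -6 - 4/(-3 + G))
k(E, F) = -2*E/3 - F/3 (k(E, F) = -((E + F) + E)/3 = -(F + 2*E)/3 = -2*E/3 - F/3)
k(558, w(11, 24)) - 1*326359 = (-⅔*558 - 2*(7 - 3*24)/(3*(-3 + 24))) - 1*326359 = (-372 - 2*(7 - 72)/(3*21)) - 326359 = (-372 - 2*(-65)/(3*21)) - 326359 = (-372 - ⅓*(-130/21)) - 326359 = (-372 + 130/63) - 326359 = -23306/63 - 326359 = -20583923/63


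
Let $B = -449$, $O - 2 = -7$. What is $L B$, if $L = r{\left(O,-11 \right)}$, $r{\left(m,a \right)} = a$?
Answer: $4939$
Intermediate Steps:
$O = -5$ ($O = 2 - 7 = -5$)
$L = -11$
$L B = \left(-11\right) \left(-449\right) = 4939$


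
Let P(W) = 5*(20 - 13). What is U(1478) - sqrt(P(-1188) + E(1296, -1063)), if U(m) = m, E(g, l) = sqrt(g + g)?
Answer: 1478 - sqrt(35 + 36*sqrt(2)) ≈ 1468.7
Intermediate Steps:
E(g, l) = sqrt(2)*sqrt(g) (E(g, l) = sqrt(2*g) = sqrt(2)*sqrt(g))
P(W) = 35 (P(W) = 5*7 = 35)
U(1478) - sqrt(P(-1188) + E(1296, -1063)) = 1478 - sqrt(35 + sqrt(2)*sqrt(1296)) = 1478 - sqrt(35 + sqrt(2)*36) = 1478 - sqrt(35 + 36*sqrt(2))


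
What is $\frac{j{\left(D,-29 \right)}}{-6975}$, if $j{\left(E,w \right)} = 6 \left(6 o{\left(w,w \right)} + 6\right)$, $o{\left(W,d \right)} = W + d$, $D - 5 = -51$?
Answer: $\frac{228}{775} \approx 0.29419$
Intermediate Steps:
$D = -46$ ($D = 5 - 51 = -46$)
$j{\left(E,w \right)} = 36 + 72 w$ ($j{\left(E,w \right)} = 6 \left(6 \left(w + w\right) + 6\right) = 6 \left(6 \cdot 2 w + 6\right) = 6 \left(12 w + 6\right) = 6 \left(6 + 12 w\right) = 36 + 72 w$)
$\frac{j{\left(D,-29 \right)}}{-6975} = \frac{36 + 72 \left(-29\right)}{-6975} = \left(36 - 2088\right) \left(- \frac{1}{6975}\right) = \left(-2052\right) \left(- \frac{1}{6975}\right) = \frac{228}{775}$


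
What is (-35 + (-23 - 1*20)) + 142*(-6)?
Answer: -930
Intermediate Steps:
(-35 + (-23 - 1*20)) + 142*(-6) = (-35 + (-23 - 20)) - 852 = (-35 - 43) - 852 = -78 - 852 = -930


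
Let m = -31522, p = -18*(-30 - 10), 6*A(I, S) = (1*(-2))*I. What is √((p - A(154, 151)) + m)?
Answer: 2*I*√69189/3 ≈ 175.36*I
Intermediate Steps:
A(I, S) = -I/3 (A(I, S) = ((1*(-2))*I)/6 = (-2*I)/6 = -I/3)
p = 720 (p = -18*(-40) = 720)
√((p - A(154, 151)) + m) = √((720 - (-1)*154/3) - 31522) = √((720 - 1*(-154/3)) - 31522) = √((720 + 154/3) - 31522) = √(2314/3 - 31522) = √(-92252/3) = 2*I*√69189/3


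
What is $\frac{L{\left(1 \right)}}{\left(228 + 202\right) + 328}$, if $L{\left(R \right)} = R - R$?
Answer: $0$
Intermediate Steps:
$L{\left(R \right)} = 0$
$\frac{L{\left(1 \right)}}{\left(228 + 202\right) + 328} = \frac{0}{\left(228 + 202\right) + 328} = \frac{0}{430 + 328} = \frac{0}{758} = 0 \cdot \frac{1}{758} = 0$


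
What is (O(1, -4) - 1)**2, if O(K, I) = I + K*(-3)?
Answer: 64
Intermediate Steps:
O(K, I) = I - 3*K
(O(1, -4) - 1)**2 = ((-4 - 3*1) - 1)**2 = ((-4 - 3) - 1)**2 = (-7 - 1)**2 = (-8)**2 = 64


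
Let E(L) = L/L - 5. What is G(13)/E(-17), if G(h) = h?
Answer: -13/4 ≈ -3.2500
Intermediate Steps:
E(L) = -4 (E(L) = 1 - 5 = -4)
G(13)/E(-17) = 13/(-4) = 13*(-¼) = -13/4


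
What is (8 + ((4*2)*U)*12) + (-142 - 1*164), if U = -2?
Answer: -490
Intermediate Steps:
(8 + ((4*2)*U)*12) + (-142 - 1*164) = (8 + ((4*2)*(-2))*12) + (-142 - 1*164) = (8 + (8*(-2))*12) + (-142 - 164) = (8 - 16*12) - 306 = (8 - 192) - 306 = -184 - 306 = -490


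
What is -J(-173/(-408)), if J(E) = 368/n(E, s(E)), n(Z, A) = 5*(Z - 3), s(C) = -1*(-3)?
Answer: 150144/5255 ≈ 28.572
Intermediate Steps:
s(C) = 3
n(Z, A) = -15 + 5*Z (n(Z, A) = 5*(-3 + Z) = -15 + 5*Z)
J(E) = 368/(-15 + 5*E)
-J(-173/(-408)) = -368/(5*(-3 - 173/(-408))) = -368/(5*(-3 - 173*(-1/408))) = -368/(5*(-3 + 173/408)) = -368/(5*(-1051/408)) = -368*(-408)/(5*1051) = -1*(-150144/5255) = 150144/5255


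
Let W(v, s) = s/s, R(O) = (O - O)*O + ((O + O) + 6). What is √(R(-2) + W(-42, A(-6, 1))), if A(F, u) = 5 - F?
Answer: √3 ≈ 1.7320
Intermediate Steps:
R(O) = 6 + 2*O (R(O) = 0*O + (2*O + 6) = 0 + (6 + 2*O) = 6 + 2*O)
W(v, s) = 1
√(R(-2) + W(-42, A(-6, 1))) = √((6 + 2*(-2)) + 1) = √((6 - 4) + 1) = √(2 + 1) = √3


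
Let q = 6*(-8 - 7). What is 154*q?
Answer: -13860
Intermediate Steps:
q = -90 (q = 6*(-15) = -90)
154*q = 154*(-90) = -13860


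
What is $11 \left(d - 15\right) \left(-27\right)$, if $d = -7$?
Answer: $6534$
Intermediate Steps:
$11 \left(d - 15\right) \left(-27\right) = 11 \left(-7 - 15\right) \left(-27\right) = 11 \left(-22\right) \left(-27\right) = \left(-242\right) \left(-27\right) = 6534$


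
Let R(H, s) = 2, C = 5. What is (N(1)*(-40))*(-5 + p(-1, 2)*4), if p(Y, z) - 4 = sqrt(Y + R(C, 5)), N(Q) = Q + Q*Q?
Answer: -1200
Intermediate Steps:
N(Q) = Q + Q**2
p(Y, z) = 4 + sqrt(2 + Y) (p(Y, z) = 4 + sqrt(Y + 2) = 4 + sqrt(2 + Y))
(N(1)*(-40))*(-5 + p(-1, 2)*4) = ((1*(1 + 1))*(-40))*(-5 + (4 + sqrt(2 - 1))*4) = ((1*2)*(-40))*(-5 + (4 + sqrt(1))*4) = (2*(-40))*(-5 + (4 + 1)*4) = -80*(-5 + 5*4) = -80*(-5 + 20) = -80*15 = -1200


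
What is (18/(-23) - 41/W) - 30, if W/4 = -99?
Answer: -279425/9108 ≈ -30.679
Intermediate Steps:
W = -396 (W = 4*(-99) = -396)
(18/(-23) - 41/W) - 30 = (18/(-23) - 41/(-396)) - 30 = (18*(-1/23) - 41*(-1/396)) - 30 = (-18/23 + 41/396) - 30 = -6185/9108 - 30 = -279425/9108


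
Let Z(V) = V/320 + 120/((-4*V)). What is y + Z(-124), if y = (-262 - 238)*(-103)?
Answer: 127719639/2480 ≈ 51500.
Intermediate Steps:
Z(V) = -30/V + V/320 (Z(V) = V*(1/320) + 120*(-1/(4*V)) = V/320 - 30/V = -30/V + V/320)
y = 51500 (y = -500*(-103) = 51500)
y + Z(-124) = 51500 + (-30/(-124) + (1/320)*(-124)) = 51500 + (-30*(-1/124) - 31/80) = 51500 + (15/62 - 31/80) = 51500 - 361/2480 = 127719639/2480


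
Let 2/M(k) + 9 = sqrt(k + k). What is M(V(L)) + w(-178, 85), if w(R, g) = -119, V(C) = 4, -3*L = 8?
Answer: -8705/73 - 4*sqrt(2)/73 ≈ -119.32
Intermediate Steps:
L = -8/3 (L = -1/3*8 = -8/3 ≈ -2.6667)
M(k) = 2/(-9 + sqrt(2)*sqrt(k)) (M(k) = 2/(-9 + sqrt(k + k)) = 2/(-9 + sqrt(2*k)) = 2/(-9 + sqrt(2)*sqrt(k)))
M(V(L)) + w(-178, 85) = 2/(-9 + sqrt(2)*sqrt(4)) - 119 = 2/(-9 + sqrt(2)*2) - 119 = 2/(-9 + 2*sqrt(2)) - 119 = -119 + 2/(-9 + 2*sqrt(2))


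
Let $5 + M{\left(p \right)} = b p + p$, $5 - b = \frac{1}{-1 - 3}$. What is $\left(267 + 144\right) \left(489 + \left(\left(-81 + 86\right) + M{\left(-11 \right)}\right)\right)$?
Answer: $\frac{690891}{4} \approx 1.7272 \cdot 10^{5}$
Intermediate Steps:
$b = \frac{21}{4}$ ($b = 5 - \frac{1}{-1 - 3} = 5 - \frac{1}{-4} = 5 - - \frac{1}{4} = 5 + \frac{1}{4} = \frac{21}{4} \approx 5.25$)
$M{\left(p \right)} = -5 + \frac{25 p}{4}$ ($M{\left(p \right)} = -5 + \left(\frac{21 p}{4} + p\right) = -5 + \frac{25 p}{4}$)
$\left(267 + 144\right) \left(489 + \left(\left(-81 + 86\right) + M{\left(-11 \right)}\right)\right) = \left(267 + 144\right) \left(489 + \left(\left(-81 + 86\right) + \left(-5 + \frac{25}{4} \left(-11\right)\right)\right)\right) = 411 \left(489 + \left(5 - \frac{295}{4}\right)\right) = 411 \left(489 - \frac{275}{4}\right) = 411 \cdot \frac{1681}{4} = \frac{690891}{4}$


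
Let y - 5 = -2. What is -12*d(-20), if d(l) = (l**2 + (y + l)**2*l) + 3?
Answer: 64524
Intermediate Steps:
y = 3 (y = 5 - 2 = 3)
d(l) = 3 + l**2 + l*(3 + l)**2 (d(l) = (l**2 + (3 + l)**2*l) + 3 = (l**2 + l*(3 + l)**2) + 3 = 3 + l**2 + l*(3 + l)**2)
-12*d(-20) = -12*(3 + (-20)**2 - 20*(3 - 20)**2) = -12*(3 + 400 - 20*(-17)**2) = -12*(3 + 400 - 20*289) = -12*(3 + 400 - 5780) = -12*(-5377) = 64524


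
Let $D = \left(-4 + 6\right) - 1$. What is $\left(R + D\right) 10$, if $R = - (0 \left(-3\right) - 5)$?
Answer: $60$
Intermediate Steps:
$D = 1$ ($D = 2 - 1 = 1$)
$R = 5$ ($R = - (0 - 5) = \left(-1\right) \left(-5\right) = 5$)
$\left(R + D\right) 10 = \left(5 + 1\right) 10 = 6 \cdot 10 = 60$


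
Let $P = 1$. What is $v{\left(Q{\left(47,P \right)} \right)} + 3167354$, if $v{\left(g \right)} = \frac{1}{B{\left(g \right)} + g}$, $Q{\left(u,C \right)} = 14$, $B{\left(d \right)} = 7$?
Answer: $\frac{66514435}{21} \approx 3.1674 \cdot 10^{6}$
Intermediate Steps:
$v{\left(g \right)} = \frac{1}{7 + g}$
$v{\left(Q{\left(47,P \right)} \right)} + 3167354 = \frac{1}{7 + 14} + 3167354 = \frac{1}{21} + 3167354 = \frac{66514435}{21}$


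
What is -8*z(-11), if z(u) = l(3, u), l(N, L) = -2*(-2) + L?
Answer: 56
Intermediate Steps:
l(N, L) = 4 + L
z(u) = 4 + u
-8*z(-11) = -8*(4 - 11) = -8*(-7) = 56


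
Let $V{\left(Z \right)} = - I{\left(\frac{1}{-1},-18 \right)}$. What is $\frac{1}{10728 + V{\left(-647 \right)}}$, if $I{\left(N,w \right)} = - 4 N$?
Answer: $\frac{1}{10724} \approx 9.3249 \cdot 10^{-5}$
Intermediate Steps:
$V{\left(Z \right)} = -4$ ($V{\left(Z \right)} = - \frac{-4}{-1} = - \left(-4\right) \left(-1\right) = \left(-1\right) 4 = -4$)
$\frac{1}{10728 + V{\left(-647 \right)}} = \frac{1}{10728 - 4} = \frac{1}{10724}$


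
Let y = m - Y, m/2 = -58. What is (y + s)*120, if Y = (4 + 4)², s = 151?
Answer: -3480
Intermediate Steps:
m = -116 (m = 2*(-58) = -116)
Y = 64 (Y = 8² = 64)
y = -180 (y = -116 - 1*64 = -116 - 64 = -180)
(y + s)*120 = (-180 + 151)*120 = -29*120 = -3480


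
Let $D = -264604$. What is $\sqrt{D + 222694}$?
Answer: $i \sqrt{41910} \approx 204.72 i$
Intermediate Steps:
$\sqrt{D + 222694} = \sqrt{-264604 + 222694} = \sqrt{-41910} = i \sqrt{41910}$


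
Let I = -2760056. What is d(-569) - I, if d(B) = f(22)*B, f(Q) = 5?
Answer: 2757211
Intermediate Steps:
d(B) = 5*B
d(-569) - I = 5*(-569) - 1*(-2760056) = -2845 + 2760056 = 2757211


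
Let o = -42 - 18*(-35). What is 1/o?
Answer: 1/588 ≈ 0.0017007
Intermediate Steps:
o = 588 (o = -42 + 630 = 588)
1/o = 1/588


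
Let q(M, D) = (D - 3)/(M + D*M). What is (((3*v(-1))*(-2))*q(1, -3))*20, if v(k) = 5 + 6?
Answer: -3960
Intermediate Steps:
v(k) = 11
q(M, D) = (-3 + D)/(M + D*M)
(((3*v(-1))*(-2))*q(1, -3))*20 = (((3*11)*(-2))*((-3 - 3)/(1*(1 - 3))))*20 = ((33*(-2))*(1*(-6)/(-2)))*20 = -66*(-1)*(-6)/2*20 = -66*3*20 = -198*20 = -3960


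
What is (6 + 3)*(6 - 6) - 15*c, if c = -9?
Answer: 135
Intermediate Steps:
(6 + 3)*(6 - 6) - 15*c = (6 + 3)*(6 - 6) - 15*(-9) = 9*0 + 135 = 0 + 135 = 135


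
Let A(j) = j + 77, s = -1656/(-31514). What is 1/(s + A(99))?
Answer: 15757/2774060 ≈ 0.0056801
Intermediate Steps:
s = 828/15757 (s = -1656*(-1/31514) = 828/15757 ≈ 0.052548)
A(j) = 77 + j
1/(s + A(99)) = 1/(828/15757 + (77 + 99)) = 1/(828/15757 + 176) = 1/(2774060/15757) = 15757/2774060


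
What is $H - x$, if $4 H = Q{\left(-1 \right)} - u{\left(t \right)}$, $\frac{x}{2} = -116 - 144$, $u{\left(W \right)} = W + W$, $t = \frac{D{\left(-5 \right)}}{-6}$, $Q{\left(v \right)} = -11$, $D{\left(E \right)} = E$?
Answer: $\frac{3101}{6} \approx 516.83$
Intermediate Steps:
$t = \frac{5}{6}$ ($t = - \frac{5}{-6} = \left(-5\right) \left(- \frac{1}{6}\right) = \frac{5}{6} \approx 0.83333$)
$u{\left(W \right)} = 2 W$
$x = -520$ ($x = 2 \left(-116 - 144\right) = 2 \left(-260\right) = -520$)
$H = - \frac{19}{6}$ ($H = \frac{-11 - 2 \cdot \frac{5}{6}}{4} = \frac{-11 - \frac{5}{3}}{4} = \frac{1}{4} \left(- \frac{38}{3}\right) = - \frac{19}{6} \approx -3.1667$)
$H - x = - \frac{19}{6} - -520 = - \frac{19}{6} + 520 = \frac{3101}{6}$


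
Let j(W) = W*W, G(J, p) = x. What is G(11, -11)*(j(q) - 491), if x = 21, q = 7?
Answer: -9282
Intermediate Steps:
G(J, p) = 21
j(W) = W²
G(11, -11)*(j(q) - 491) = 21*(7² - 491) = 21*(49 - 491) = 21*(-442) = -9282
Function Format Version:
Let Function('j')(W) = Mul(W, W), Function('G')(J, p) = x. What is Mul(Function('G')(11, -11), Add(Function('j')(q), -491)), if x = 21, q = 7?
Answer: -9282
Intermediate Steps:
Function('G')(J, p) = 21
Function('j')(W) = Pow(W, 2)
Mul(Function('G')(11, -11), Add(Function('j')(q), -491)) = Mul(21, Add(Pow(7, 2), -491)) = Mul(21, Add(49, -491)) = Mul(21, -442) = -9282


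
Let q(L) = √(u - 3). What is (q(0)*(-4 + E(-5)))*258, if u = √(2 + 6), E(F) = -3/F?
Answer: -4386*I*√(3 - 2*√2)/5 ≈ -363.35*I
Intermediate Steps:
u = 2*√2 (u = √8 = 2*√2 ≈ 2.8284)
q(L) = √(-3 + 2*√2) (q(L) = √(2*√2 - 3) = √(-3 + 2*√2))
(q(0)*(-4 + E(-5)))*258 = (√(-3 + 2*√2)*(-4 - 3/(-5)))*258 = (√(-3 + 2*√2)*(-4 - 3*(-⅕)))*258 = (√(-3 + 2*√2)*(-4 + ⅗))*258 = (√(-3 + 2*√2)*(-17/5))*258 = -17*√(-3 + 2*√2)/5*258 = -4386*√(-3 + 2*√2)/5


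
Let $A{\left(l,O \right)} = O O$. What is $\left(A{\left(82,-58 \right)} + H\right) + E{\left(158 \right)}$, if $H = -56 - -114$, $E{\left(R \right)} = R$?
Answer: $3580$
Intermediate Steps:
$A{\left(l,O \right)} = O^{2}$
$H = 58$ ($H = -56 + 114 = 58$)
$\left(A{\left(82,-58 \right)} + H\right) + E{\left(158 \right)} = \left(\left(-58\right)^{2} + 58\right) + 158 = \left(3364 + 58\right) + 158 = 3422 + 158 = 3580$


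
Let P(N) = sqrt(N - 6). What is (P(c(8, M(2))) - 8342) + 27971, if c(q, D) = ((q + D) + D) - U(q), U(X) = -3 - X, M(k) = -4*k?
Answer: 19629 + I*sqrt(3) ≈ 19629.0 + 1.732*I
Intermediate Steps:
c(q, D) = 3 + 2*D + 2*q (c(q, D) = ((q + D) + D) - (-3 - q) = ((D + q) + D) + (3 + q) = (q + 2*D) + (3 + q) = 3 + 2*D + 2*q)
P(N) = sqrt(-6 + N)
(P(c(8, M(2))) - 8342) + 27971 = (sqrt(-6 + (3 + 2*(-4*2) + 2*8)) - 8342) + 27971 = (sqrt(-6 + (3 + 2*(-8) + 16)) - 8342) + 27971 = (sqrt(-6 + (3 - 16 + 16)) - 8342) + 27971 = (sqrt(-6 + 3) - 8342) + 27971 = (sqrt(-3) - 8342) + 27971 = (I*sqrt(3) - 8342) + 27971 = (-8342 + I*sqrt(3)) + 27971 = 19629 + I*sqrt(3)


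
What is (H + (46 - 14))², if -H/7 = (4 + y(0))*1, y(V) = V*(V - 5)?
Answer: 16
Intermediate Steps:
y(V) = V*(-5 + V)
H = -28 (H = -7*(4 + 0*(-5 + 0)) = -7*(4 + 0*(-5)) = -7*(4 + 0) = -28 ≈ -28.000)
(H + (46 - 14))² = (-28 + (46 - 14))² = (-28 + 32)² = 4² = 16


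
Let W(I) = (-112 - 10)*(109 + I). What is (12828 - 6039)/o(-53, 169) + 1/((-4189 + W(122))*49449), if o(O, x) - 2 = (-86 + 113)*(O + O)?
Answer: -10867244490691/4578040835940 ≈ -2.3738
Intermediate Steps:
o(O, x) = 2 + 54*O (o(O, x) = 2 + (-86 + 113)*(O + O) = 2 + 27*(2*O) = 2 + 54*O)
W(I) = -13298 - 122*I (W(I) = -122*(109 + I) = -13298 - 122*I)
(12828 - 6039)/o(-53, 169) + 1/((-4189 + W(122))*49449) = (12828 - 6039)/(2 + 54*(-53)) + 1/(-4189 + (-13298 - 122*122)*49449) = 6789/(2 - 2862) + (1/49449)/(-4189 + (-13298 - 14884)) = 6789/(-2860) + (1/49449)/(-4189 - 28182) = 6789*(-1/2860) + (1/49449)/(-32371) = -6789/2860 - 1/32371*1/49449 = -6789/2860 - 1/1600713579 = -10867244490691/4578040835940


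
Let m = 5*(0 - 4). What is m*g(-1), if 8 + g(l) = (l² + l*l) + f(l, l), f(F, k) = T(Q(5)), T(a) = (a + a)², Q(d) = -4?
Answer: -1160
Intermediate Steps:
T(a) = 4*a² (T(a) = (2*a)² = 4*a²)
f(F, k) = 64 (f(F, k) = 4*(-4)² = 4*16 = 64)
g(l) = 56 + 2*l² (g(l) = -8 + ((l² + l*l) + 64) = -8 + ((l² + l²) + 64) = -8 + (2*l² + 64) = -8 + (64 + 2*l²) = 56 + 2*l²)
m = -20 (m = 5*(-4) = -20)
m*g(-1) = -20*(56 + 2*(-1)²) = -20*(56 + 2*1) = -20*(56 + 2) = -20*58 = -1160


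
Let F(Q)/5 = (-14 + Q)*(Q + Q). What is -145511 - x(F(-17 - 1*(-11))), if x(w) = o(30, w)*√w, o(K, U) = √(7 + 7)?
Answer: -145511 - 20*√42 ≈ -1.4564e+5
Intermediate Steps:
o(K, U) = √14
F(Q) = 10*Q*(-14 + Q) (F(Q) = 5*((-14 + Q)*(Q + Q)) = 5*((-14 + Q)*(2*Q)) = 5*(2*Q*(-14 + Q)) = 10*Q*(-14 + Q))
x(w) = √14*√w
-145511 - x(F(-17 - 1*(-11))) = -145511 - √14*√(10*(-17 - 1*(-11))*(-14 + (-17 - 1*(-11)))) = -145511 - √14*√(10*(-17 + 11)*(-14 + (-17 + 11))) = -145511 - √14*√(10*(-6)*(-14 - 6)) = -145511 - √14*√(10*(-6)*(-20)) = -145511 - √14*√1200 = -145511 - √14*20*√3 = -145511 - 20*√42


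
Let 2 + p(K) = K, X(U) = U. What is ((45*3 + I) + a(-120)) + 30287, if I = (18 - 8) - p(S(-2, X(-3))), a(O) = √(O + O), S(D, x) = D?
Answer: 30436 + 4*I*√15 ≈ 30436.0 + 15.492*I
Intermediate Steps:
a(O) = √2*√O (a(O) = √(2*O) = √2*√O)
p(K) = -2 + K
I = 14 (I = (18 - 8) - (-2 - 2) = 10 - 1*(-4) = 10 + 4 = 14)
((45*3 + I) + a(-120)) + 30287 = ((45*3 + 14) + √2*√(-120)) + 30287 = ((135 + 14) + √2*(2*I*√30)) + 30287 = (149 + 4*I*√15) + 30287 = 30436 + 4*I*√15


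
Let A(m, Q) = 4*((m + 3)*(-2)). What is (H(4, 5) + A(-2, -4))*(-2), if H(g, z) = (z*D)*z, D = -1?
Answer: 66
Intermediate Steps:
H(g, z) = -z**2 (H(g, z) = (z*(-1))*z = (-z)*z = -z**2)
A(m, Q) = -24 - 8*m (A(m, Q) = 4*((3 + m)*(-2)) = 4*(-6 - 2*m) = -24 - 8*m)
(H(4, 5) + A(-2, -4))*(-2) = (-1*5**2 + (-24 - 8*(-2)))*(-2) = (-1*25 + (-24 + 16))*(-2) = (-25 - 8)*(-2) = -33*(-2) = 66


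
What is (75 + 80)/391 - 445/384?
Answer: -114475/150144 ≈ -0.76243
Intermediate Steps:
(75 + 80)/391 - 445/384 = 155*(1/391) - 445*1/384 = 155/391 - 445/384 = -114475/150144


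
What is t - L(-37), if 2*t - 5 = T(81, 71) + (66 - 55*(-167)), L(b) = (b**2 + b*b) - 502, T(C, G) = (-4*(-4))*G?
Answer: 2960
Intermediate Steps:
T(C, G) = 16*G
L(b) = -502 + 2*b**2 (L(b) = (b**2 + b**2) - 502 = 2*b**2 - 502 = -502 + 2*b**2)
t = 5196 (t = 5/2 + (16*71 + (66 - 55*(-167)))/2 = 5/2 + (1136 + (66 + 9185))/2 = 5/2 + (1136 + 9251)/2 = 5/2 + (1/2)*10387 = 5/2 + 10387/2 = 5196)
t - L(-37) = 5196 - (-502 + 2*(-37)**2) = 5196 - (-502 + 2*1369) = 5196 - (-502 + 2738) = 5196 - 1*2236 = 5196 - 2236 = 2960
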